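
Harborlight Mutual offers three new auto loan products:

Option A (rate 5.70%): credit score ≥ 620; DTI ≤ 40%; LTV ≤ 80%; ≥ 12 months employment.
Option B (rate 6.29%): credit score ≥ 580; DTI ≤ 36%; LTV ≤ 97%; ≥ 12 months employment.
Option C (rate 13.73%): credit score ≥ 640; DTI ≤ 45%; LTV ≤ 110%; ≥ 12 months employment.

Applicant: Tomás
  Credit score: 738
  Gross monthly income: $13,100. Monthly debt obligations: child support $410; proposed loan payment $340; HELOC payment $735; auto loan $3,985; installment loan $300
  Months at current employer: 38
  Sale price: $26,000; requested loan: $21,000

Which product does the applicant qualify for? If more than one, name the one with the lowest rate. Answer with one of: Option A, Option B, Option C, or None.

Option C

Total debts = (410 + 340 + 735 + 3,985 + 300) = 5,770; DTI = 5,770/13,100 = 44%.
LTV = 21,000/26,000 = 80.8%.
Option A: score 738 ≥ 620; DTI 44% > 40%; LTV 80.8% > 80%; employment 38 ≥ 12 mo → does not qualify.
Option B: score 738 ≥ 580; DTI 44% > 36%; LTV 80.8% ≤ 97%; employment 38 ≥ 12 mo → does not qualify.
Option C: score 738 ≥ 640; DTI 44% ≤ 45%; LTV 80.8% ≤ 110%; employment 38 ≥ 12 mo → qualifies.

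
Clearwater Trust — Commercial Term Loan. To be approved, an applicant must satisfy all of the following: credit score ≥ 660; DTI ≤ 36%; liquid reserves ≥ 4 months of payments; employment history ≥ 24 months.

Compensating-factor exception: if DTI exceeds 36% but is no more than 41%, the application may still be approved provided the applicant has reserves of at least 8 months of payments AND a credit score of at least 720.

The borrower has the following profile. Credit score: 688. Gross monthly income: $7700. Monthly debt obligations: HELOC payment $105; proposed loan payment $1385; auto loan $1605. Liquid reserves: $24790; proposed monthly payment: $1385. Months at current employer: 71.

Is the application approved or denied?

Credit score 688 ≥ 660 (meets base)
Total debts = (105 + 1,385 + 1,605) = 3,095. DTI: 3,095 ÷ 7,700 = 40.2%, over the 36% base limit.
Reserves = 24,790/1,385 = 17.9 months ≥ 4
Employment 71 ≥ 24 months
DTI 40.2% is within the 36%–41% exception band; checking compensating factors.
Override check — reserves: 17.9 mo (ok); score: 688 (below 720).
Override conditions not both satisfied; exception does not apply.

Denied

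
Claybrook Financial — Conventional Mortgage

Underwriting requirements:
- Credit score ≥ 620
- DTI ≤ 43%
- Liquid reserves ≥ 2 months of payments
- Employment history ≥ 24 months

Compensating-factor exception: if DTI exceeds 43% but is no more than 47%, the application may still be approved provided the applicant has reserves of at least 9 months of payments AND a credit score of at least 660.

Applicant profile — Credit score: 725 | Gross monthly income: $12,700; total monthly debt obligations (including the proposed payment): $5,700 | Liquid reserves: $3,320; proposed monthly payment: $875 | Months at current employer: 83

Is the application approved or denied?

Credit score 725 ≥ 620 (meets base)
DTI = 5,700/12,700 = 44.9% > 43% — standard DTI limit exceeded.
Liquid reserves cover 3,320/875 = 3.8 months — ≥ 2 required
Employment 83 ≥ 24 months
DTI 44.9% is within the 43%–47% exception band; checking compensating factors.
Override check — reserves: 3.8 mo (short of 9); score: 725 (ok).
Compensating-factor requirement not fully met.

Denied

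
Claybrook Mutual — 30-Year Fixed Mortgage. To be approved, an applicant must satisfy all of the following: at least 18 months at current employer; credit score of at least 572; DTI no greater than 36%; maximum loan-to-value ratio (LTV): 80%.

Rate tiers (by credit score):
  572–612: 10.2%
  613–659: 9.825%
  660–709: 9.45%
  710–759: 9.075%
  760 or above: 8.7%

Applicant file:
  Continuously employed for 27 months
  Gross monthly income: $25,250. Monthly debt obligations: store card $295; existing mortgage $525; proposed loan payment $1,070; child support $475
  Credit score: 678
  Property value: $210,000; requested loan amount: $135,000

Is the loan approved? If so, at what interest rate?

Credit score 678 ≥ 572 (meets minimum)
LTV: 135,000 ÷ 210,000 = 64.3%, within 80% cap
Employment 27 ≥ 18 months
Total monthly debts = (295 + 525 + 1,070 + 475) = 2,365. Debt-to-income = 2,365/25,250 = 9.4% — meets 36% limit
All requirements met. Score 678 falls in the 660–709 tier → 9.45%.

Approved at 9.45%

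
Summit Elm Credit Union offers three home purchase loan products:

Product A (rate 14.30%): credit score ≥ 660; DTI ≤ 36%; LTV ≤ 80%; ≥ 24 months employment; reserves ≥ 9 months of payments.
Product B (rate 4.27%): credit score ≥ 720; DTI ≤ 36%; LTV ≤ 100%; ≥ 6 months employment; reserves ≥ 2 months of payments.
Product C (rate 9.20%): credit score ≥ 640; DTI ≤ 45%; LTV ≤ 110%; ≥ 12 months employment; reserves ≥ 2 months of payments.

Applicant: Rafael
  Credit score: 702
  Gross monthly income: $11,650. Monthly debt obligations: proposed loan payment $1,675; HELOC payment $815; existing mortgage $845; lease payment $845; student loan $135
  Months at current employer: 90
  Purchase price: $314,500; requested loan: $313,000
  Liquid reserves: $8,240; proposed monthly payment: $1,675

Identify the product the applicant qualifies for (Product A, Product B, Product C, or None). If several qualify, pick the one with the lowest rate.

Product C

Total debts = (1,675 + 815 + 845 + 845 + 135) = 4,315; DTI = 4,315/11,650 = 37%.
LTV = 313,000/314,500 = 99.5%.
Reserves = 8,240/1,675 = 4.9 months.
Product A: score 702 ≥ 660; DTI 37% > 36%; LTV 99.5% > 80%; employment 90 ≥ 24 mo; reserves 4.9 < 9 mo → does not qualify.
Product B: score 702 < 720; DTI 37% > 36%; LTV 99.5% ≤ 100%; employment 90 ≥ 6 mo; reserves 4.9 ≥ 2 mo → does not qualify.
Product C: score 702 ≥ 640; DTI 37% ≤ 45%; LTV 99.5% ≤ 110%; employment 90 ≥ 12 mo; reserves 4.9 ≥ 2 mo → qualifies.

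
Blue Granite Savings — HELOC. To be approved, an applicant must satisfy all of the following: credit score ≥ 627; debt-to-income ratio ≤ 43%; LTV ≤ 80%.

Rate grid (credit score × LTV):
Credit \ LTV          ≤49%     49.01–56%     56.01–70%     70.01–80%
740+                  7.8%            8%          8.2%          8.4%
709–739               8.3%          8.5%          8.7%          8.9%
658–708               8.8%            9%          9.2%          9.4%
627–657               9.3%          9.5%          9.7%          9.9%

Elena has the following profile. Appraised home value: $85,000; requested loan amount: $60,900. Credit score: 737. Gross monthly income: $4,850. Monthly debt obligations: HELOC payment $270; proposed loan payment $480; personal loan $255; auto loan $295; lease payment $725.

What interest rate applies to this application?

8.9%

Credit score 737 ≥ 627; Total monthly debts = (270 + 480 + 255 + 295 + 725) = 2,025. Debt-to-income = 2,025/4,850 = 41.8% — meets 43% limit
Loan-to-value = 60,900/85,000 = 71.6% — pass (80% max)
Credit 737 → row 709–739; LTV 71.6% → column 70.01–80%. Grid cell → 8.9%.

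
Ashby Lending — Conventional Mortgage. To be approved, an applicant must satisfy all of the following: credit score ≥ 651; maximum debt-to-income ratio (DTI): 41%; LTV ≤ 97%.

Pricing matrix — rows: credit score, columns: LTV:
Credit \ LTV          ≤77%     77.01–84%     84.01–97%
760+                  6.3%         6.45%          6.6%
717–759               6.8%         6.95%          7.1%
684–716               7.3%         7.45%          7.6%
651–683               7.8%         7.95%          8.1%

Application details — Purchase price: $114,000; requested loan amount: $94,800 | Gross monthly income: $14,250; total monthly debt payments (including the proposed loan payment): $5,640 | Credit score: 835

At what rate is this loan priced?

Credit score 835 ≥ 651; DTI = 5,640/14,250 = 39.6% ≤ 41%
Loan-to-value = 94,800/114,000 = 83.2% — pass (97% max)
Credit 835 → row 760+; LTV 83.2% → column 77.01–84%. Grid cell → 6.45%.

6.45%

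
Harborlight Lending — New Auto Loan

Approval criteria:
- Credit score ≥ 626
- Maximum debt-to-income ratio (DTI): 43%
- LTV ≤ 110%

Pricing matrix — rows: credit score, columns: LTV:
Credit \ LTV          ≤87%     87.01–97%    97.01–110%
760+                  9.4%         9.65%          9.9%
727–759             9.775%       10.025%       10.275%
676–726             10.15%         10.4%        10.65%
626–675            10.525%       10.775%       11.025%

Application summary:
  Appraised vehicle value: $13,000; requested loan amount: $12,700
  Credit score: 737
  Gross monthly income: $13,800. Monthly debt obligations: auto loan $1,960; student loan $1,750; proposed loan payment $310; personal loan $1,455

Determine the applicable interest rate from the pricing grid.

10.275%

Credit score 737 ≥ 626; Total monthly debts = (1,960 + 1,750 + 310 + 1,455) = 5,475. DTI: 5,475 ÷ 13,800 = 39.7%, within the 43% cap
LTV: 12,700 ÷ 13,000 = 97.7%, within 110% cap
Score 737 is in the 727–759 band; LTV 97.7% is in the 97.01–110% band → 10.275%.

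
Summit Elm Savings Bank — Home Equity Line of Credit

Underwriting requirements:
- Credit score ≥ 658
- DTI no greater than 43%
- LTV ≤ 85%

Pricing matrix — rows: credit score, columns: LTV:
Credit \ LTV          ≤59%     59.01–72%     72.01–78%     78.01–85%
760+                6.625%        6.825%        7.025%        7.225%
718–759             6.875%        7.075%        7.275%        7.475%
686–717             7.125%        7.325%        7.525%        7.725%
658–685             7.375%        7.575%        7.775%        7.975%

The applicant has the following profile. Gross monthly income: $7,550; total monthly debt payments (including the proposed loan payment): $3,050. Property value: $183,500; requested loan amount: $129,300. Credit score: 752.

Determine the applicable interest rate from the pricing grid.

7.075%

Credit score 752 ≥ 658; DTI = 3,050/7,550 = 40.4% ≤ 43%
LTV = 129,300/183,500 = 70.5% ≤ 85%
Row: 752 falls in 718–759. Column: 70.5% falls in 59.01–72%. Rate = 7.075%.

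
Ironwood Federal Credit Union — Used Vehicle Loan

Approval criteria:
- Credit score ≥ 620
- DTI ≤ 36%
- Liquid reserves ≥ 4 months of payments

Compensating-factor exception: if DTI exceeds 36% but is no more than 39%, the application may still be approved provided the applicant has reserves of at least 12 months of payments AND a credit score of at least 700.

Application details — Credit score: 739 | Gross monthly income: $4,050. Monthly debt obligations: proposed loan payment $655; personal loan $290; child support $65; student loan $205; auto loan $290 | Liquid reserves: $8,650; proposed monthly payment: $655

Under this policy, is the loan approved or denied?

Credit score 739 ≥ 620 (meets base)
Total debts = (655 + 290 + 65 + 205 + 290) = 1,505. DTI: 1,505 ÷ 4,050 = 37.2%, over the 36% base limit.
Liquid reserves cover 8,650/655 = 13.2 months — ≥ 4 required
37.2% falls in the override range (36%–39%), so the compensating-factor test applies.
Override check — reserves: 13.2 mo (ok); score: 739 (ok).
Both compensating conditions met → exception applies.

Approved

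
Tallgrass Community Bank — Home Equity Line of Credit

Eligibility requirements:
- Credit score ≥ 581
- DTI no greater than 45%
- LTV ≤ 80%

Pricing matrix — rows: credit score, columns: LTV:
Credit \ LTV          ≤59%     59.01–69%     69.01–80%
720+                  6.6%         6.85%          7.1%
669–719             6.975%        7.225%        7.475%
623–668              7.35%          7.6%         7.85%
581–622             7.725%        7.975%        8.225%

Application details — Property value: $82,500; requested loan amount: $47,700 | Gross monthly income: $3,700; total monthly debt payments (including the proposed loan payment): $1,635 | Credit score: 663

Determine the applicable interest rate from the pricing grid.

Credit score 663 ≥ 581; DTI = 1,635/3,700 = 44.2% ≤ 45%
LTV = 47,700/82,500 = 57.8% ≤ 80%
Row: 663 falls in 623–668. Column: 57.8% falls in ≤59%. Rate = 7.35%.

7.35%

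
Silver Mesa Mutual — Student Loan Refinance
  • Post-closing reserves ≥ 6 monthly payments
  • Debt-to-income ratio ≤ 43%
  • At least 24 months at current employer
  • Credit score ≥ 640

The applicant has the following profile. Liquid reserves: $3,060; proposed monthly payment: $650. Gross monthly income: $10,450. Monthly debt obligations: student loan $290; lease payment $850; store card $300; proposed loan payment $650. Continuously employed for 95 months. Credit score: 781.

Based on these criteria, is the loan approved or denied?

Denied

Liquid reserves cover 3,060/650 = 4.7 months — < 6 required
Total monthly debts = (290 + 850 + 300 + 650) = 2,090. DTI: 2,090 ÷ 10,450 = 20%, within the 43% cap
Employment 95 ≥ 24 months
Credit score 781 ≥ 640 (meets)
Fails on reserves.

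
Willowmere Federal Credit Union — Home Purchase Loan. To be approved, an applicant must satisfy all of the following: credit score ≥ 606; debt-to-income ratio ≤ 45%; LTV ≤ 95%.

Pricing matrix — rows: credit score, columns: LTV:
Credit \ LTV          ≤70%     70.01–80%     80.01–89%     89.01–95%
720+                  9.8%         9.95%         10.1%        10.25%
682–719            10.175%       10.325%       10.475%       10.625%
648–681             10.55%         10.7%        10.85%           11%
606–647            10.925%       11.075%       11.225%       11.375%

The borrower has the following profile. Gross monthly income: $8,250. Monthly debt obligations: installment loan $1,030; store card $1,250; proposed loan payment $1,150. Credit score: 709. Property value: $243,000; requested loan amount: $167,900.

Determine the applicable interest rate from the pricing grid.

10.175%

Credit score 709 ≥ 606; Total monthly debts = (1,030 + 1,250 + 1,150) = 3,430. Debt-to-income = 3,430/8,250 = 41.6% — meets 45% limit
LTV = 167,900/243,000 = 69.1% ≤ 95%
Credit 709 → row 682–719; LTV 69.1% → column ≤70%. Grid cell → 10.175%.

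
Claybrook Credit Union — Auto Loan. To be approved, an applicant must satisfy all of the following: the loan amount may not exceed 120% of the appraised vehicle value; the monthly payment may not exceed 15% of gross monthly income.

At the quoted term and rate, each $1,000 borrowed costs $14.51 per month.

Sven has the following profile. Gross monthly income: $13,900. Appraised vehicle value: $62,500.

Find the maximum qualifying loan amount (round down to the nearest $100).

Payment cap: 15% × $13,900 = $2,085/month.
At $14.51 per $1,000, that supports 2,085/14.51 × 1,000 ≈ $143,694 → $143,600.
LTV cap: 120% × $62,500 = $75,000 → $75,000.
Binding constraint: loan-to-value.

$75,000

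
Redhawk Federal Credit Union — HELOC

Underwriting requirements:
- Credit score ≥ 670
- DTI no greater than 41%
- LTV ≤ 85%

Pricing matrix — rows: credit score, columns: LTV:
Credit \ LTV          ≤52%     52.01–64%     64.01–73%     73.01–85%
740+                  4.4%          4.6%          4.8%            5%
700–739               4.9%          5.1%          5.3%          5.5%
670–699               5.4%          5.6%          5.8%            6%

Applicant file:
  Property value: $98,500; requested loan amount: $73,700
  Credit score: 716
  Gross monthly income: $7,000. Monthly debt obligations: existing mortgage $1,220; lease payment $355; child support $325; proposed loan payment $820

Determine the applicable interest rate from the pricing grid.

Credit score 716 ≥ 670; Total monthly debts = (1,220 + 355 + 325 + 820) = 2,720. DTI: 2,720 ÷ 7,000 = 38.9%, within the 41% cap
LTV: 73,700 ÷ 98,500 = 74.8%, within 85% cap
Score 716 is in the 700–739 band; LTV 74.8% is in the 73.01–85% band → 5.5%.

5.5%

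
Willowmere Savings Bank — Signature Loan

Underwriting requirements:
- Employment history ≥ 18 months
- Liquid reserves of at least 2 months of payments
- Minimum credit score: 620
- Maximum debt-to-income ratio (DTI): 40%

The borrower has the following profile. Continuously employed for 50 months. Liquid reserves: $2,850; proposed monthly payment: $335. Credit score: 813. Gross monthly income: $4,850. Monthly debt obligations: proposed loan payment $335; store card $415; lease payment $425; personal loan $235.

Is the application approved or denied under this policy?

Approved

Employment 50 ≥ 18 months
Liquid reserves cover 2,850/335 = 8.5 months — ≥ 2 required
Credit score 813 ≥ 620 (meets)
Total monthly debts = (335 + 415 + 425 + 235) = 1,410. Debt-to-income = 1,410/4,850 = 29.1% — meets 40% limit
All criteria satisfied.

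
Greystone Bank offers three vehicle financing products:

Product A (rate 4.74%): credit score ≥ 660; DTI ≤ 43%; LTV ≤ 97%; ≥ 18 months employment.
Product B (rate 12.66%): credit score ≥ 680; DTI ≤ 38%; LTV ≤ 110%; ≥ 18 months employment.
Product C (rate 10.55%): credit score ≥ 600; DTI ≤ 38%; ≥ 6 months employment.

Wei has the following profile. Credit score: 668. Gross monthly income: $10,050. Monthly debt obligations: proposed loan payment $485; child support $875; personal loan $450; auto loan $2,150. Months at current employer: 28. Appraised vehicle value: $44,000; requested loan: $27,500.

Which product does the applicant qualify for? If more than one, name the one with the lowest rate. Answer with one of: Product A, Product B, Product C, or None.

Total debts = (485 + 875 + 450 + 2,150) = 3,960; DTI = 3,960/10,050 = 39.4%.
LTV = 27,500/44,000 = 62.5%.
Product A: score 668 ≥ 660; DTI 39.4% ≤ 43%; LTV 62.5% ≤ 97%; employment 28 ≥ 18 mo → qualifies.
Product B: score 668 < 680; DTI 39.4% > 38%; LTV 62.5% ≤ 110%; employment 28 ≥ 18 mo → does not qualify.
Product C: score 668 ≥ 600; DTI 39.4% > 38%; employment 28 ≥ 6 mo → does not qualify.

Product A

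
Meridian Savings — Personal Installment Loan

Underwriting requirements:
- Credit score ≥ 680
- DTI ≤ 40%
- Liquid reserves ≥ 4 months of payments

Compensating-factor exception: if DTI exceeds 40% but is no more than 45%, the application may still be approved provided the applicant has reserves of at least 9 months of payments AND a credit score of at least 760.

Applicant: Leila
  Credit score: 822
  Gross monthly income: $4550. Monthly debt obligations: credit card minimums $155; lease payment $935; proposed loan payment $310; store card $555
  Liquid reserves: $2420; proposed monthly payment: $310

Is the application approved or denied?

Denied

Credit score 822 ≥ 680 (meets base)
Total debts = (155 + 935 + 310 + 555) = 1,955. DTI = 1,955/4,550 = 43% > 40% — standard DTI limit exceeded.
Liquid reserves cover 2,420/310 = 7.8 months — ≥ 4 required
DTI 43% is within the 40%–45% exception band; checking compensating factors.
Reserves 7.8 < 9 months; credit score 822 ≥ 760.
Override conditions not both satisfied; exception does not apply.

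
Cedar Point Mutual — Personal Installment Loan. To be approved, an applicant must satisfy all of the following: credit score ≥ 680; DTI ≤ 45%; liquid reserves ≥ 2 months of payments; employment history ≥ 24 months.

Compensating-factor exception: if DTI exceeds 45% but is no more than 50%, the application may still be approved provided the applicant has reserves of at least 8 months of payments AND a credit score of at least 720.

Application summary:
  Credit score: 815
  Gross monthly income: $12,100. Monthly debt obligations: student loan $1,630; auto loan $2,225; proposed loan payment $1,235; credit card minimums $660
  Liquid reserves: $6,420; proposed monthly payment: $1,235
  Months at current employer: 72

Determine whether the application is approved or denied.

Credit score 815 ≥ 680 (meets base)
Total debts = (1,630 + 2,225 + 1,235 + 660) = 5,750. DTI = 5,750/12,100 = 47.5% > 45% — standard DTI limit exceeded.
Reserves = 6,420/1,235 = 5.2 months ≥ 2
Employment 72 ≥ 24 months
DTI 47.5% is within the 45%–50% exception band; checking compensating factors.
Reserves 5.2 < 8 months; credit score 815 ≥ 720.
Compensating-factor requirement not fully met.

Denied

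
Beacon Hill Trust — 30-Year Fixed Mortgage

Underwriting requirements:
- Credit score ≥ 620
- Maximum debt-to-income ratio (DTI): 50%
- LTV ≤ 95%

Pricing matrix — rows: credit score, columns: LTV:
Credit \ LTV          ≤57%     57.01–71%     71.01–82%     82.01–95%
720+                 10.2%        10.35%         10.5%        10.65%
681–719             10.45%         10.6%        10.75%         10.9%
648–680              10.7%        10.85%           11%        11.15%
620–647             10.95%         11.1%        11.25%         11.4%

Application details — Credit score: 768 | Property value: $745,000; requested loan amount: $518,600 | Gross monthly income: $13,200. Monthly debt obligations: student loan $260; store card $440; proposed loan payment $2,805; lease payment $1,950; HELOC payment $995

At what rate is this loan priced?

Credit score 768 ≥ 620; Total monthly debts = (260 + 440 + 2,805 + 1,950 + 995) = 6,450. DTI = 6,450/13,200 = 48.9% ≤ 50%
LTV: 518,600 ÷ 745,000 = 69.6%, within 95% cap
Score 768 is in the 720+ band; LTV 69.6% is in the 57.01–71% band → 10.35%.

10.35%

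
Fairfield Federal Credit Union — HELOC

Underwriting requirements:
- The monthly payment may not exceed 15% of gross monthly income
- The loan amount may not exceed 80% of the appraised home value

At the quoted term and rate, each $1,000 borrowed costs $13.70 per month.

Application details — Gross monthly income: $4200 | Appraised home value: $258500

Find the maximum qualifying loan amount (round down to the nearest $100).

Payment cap: 15% × $4,200 = $630/month.
At $13.70 per $1,000, that supports 630/13.70 × 1,000 ≈ $45,985 → $45,900.
LTV cap: 80% × $258,500 = $206,800 → $206,800.
Binding constraint: payment-to-income.

$45,900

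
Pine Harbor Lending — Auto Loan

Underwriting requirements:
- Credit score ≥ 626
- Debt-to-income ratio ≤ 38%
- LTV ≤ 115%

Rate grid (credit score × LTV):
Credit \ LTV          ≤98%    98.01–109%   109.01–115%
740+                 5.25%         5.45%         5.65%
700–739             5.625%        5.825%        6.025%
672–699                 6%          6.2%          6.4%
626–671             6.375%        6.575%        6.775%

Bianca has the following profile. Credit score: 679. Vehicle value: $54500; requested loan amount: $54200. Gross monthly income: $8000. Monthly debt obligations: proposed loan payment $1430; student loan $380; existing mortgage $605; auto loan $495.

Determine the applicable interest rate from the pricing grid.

Credit score 679 ≥ 626; Total monthly debts = (1,430 + 380 + 605 + 495) = 2,910. DTI: 2,910 ÷ 8,000 = 36.4%, within the 38% cap
LTV = 54,200/54,500 = 99.4% ≤ 115%
Score 679 is in the 672–699 band; LTV 99.4% is in the 98.01–109% band → 6.2%.

6.2%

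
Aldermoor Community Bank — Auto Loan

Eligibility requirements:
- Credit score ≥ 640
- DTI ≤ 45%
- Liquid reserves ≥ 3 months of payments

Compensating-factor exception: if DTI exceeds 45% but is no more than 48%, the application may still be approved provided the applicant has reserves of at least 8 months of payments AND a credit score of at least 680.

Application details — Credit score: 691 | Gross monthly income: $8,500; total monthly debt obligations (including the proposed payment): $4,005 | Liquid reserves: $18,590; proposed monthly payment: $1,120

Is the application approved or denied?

Approved

Credit score 691 ≥ 640 (meets base)
DTI: 4,005 ÷ 8,500 = 47.1%, over the 45% base limit.
Reserves = 18,590/1,120 = 16.6 months ≥ 3
47.1% falls in the override range (45%–48%), so the compensating-factor test applies.
Override check — reserves: 16.6 mo (ok); score: 691 (ok).
Both compensating conditions met → exception applies.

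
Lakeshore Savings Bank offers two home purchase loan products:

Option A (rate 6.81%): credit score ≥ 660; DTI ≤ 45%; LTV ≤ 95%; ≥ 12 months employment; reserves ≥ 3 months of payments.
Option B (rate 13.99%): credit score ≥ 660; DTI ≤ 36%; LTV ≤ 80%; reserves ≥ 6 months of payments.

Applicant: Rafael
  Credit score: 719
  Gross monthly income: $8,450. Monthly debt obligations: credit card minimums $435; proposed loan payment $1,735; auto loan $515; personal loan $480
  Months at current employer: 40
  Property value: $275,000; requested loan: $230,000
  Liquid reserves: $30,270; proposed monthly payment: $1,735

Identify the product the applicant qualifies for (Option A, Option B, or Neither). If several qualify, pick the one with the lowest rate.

Total debts = (435 + 1,735 + 515 + 480) = 3,165; DTI = 3,165/8,450 = 37.5%.
LTV = 230,000/275,000 = 83.6%.
Reserves = 30,270/1,735 = 17.4 months.
Option A: score 719 ≥ 660; DTI 37.5% ≤ 45%; LTV 83.6% ≤ 95%; employment 40 ≥ 12 mo; reserves 17.4 ≥ 3 mo → qualifies.
Option B: score 719 ≥ 660; DTI 37.5% > 36%; LTV 83.6% > 80%; reserves 17.4 ≥ 6 mo → does not qualify.

Option A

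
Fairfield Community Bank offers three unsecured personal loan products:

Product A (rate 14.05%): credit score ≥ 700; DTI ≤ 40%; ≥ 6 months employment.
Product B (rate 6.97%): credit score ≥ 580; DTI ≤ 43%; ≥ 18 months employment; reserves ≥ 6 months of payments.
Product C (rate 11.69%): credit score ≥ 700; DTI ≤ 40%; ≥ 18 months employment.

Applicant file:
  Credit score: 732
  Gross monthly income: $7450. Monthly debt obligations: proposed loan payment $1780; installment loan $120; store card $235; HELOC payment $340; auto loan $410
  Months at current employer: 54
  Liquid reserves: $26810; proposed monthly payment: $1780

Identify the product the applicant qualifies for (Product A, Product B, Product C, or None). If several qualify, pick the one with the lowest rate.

Total debts = (1,780 + 120 + 235 + 340 + 410) = 2,885; DTI = 2,885/7,450 = 38.7%.
Reserves = 26,810/1,780 = 15.1 months.
Product A: score 732 ≥ 700; DTI 38.7% ≤ 40%; employment 54 ≥ 6 mo → qualifies.
Product B: score 732 ≥ 580; DTI 38.7% ≤ 43%; employment 54 ≥ 18 mo; reserves 15.1 ≥ 6 mo → qualifies.
Product C: score 732 ≥ 700; DTI 38.7% ≤ 40%; employment 54 ≥ 18 mo → qualifies.
Qualifying: Product A, Product B, Product C. Lowest rate is 6.97% → Product B.

Product B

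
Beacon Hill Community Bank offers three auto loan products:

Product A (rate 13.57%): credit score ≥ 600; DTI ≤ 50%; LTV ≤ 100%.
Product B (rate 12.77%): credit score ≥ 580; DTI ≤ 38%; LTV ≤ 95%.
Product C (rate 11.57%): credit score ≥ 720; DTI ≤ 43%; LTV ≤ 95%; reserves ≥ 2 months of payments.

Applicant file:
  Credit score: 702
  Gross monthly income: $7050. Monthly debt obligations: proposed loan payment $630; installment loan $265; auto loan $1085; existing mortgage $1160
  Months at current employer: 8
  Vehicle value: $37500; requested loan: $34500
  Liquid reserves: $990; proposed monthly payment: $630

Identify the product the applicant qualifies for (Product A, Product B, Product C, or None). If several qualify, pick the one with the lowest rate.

Total debts = (630 + 265 + 1,085 + 1,160) = 3,140; DTI = 3,140/7,050 = 44.5%.
LTV = 34,500/37,500 = 92%.
Reserves = 990/630 = 1.6 months.
Product A: score 702 ≥ 600; DTI 44.5% ≤ 50%; LTV 92% ≤ 100% → qualifies.
Product B: score 702 ≥ 580; DTI 44.5% > 38%; LTV 92% ≤ 95% → does not qualify.
Product C: score 702 < 720; DTI 44.5% > 43%; LTV 92% ≤ 95%; reserves 1.6 < 2 mo → does not qualify.

Product A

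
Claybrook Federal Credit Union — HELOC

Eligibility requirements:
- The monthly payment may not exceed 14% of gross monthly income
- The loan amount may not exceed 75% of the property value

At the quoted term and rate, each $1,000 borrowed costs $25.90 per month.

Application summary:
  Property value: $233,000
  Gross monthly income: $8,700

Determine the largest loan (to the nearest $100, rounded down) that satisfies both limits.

$47,000

Payment cap: 14% × $8,700 = $1,218/month.
At $25.90 per $1,000, that supports 1,218/25.90 × 1,000 ≈ $47,027 → $47,000.
LTV cap: 75% × $233,000 = $174,750 → $174,700.
Binding constraint: payment-to-income.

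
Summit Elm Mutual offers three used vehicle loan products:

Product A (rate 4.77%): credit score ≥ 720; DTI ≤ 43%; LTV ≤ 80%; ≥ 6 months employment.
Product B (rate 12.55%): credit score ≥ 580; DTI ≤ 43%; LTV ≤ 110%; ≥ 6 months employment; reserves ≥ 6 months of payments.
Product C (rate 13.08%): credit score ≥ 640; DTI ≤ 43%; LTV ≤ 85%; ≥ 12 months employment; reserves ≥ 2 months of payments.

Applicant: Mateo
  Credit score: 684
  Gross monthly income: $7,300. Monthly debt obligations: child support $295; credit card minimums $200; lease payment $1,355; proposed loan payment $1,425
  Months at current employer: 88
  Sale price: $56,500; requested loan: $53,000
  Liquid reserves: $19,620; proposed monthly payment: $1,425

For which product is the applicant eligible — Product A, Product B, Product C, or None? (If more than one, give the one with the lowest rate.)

None

Total debts = (295 + 200 + 1,355 + 1,425) = 3,275; DTI = 3,275/7,300 = 44.9%.
LTV = 53,000/56,500 = 93.8%.
Reserves = 19,620/1,425 = 13.8 months.
Product A: score 684 < 720; DTI 44.9% > 43%; LTV 93.8% > 80%; employment 88 ≥ 6 mo → does not qualify.
Product B: score 684 ≥ 580; DTI 44.9% > 43%; LTV 93.8% ≤ 110%; employment 88 ≥ 6 mo; reserves 13.8 ≥ 6 mo → does not qualify.
Product C: score 684 ≥ 640; DTI 44.9% > 43%; LTV 93.8% > 85%; employment 88 ≥ 12 mo; reserves 13.8 ≥ 2 mo → does not qualify.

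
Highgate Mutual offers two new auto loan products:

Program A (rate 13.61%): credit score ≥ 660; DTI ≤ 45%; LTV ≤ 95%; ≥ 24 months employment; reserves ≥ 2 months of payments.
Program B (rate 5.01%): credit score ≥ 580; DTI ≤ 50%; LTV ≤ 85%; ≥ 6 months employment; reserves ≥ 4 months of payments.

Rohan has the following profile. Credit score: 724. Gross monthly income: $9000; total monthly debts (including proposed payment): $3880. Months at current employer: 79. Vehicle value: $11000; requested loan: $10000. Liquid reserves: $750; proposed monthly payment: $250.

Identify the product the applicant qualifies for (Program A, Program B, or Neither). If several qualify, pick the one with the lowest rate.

DTI = 3,880/9,000 = 43.1%.
LTV = 10,000/11,000 = 90.9%.
Reserves = 750/250 = 3.0 months.
Program A: score 724 ≥ 660; DTI 43.1% ≤ 45%; LTV 90.9% ≤ 95%; employment 79 ≥ 24 mo; reserves 3.0 ≥ 2 mo → qualifies.
Program B: score 724 ≥ 580; DTI 43.1% ≤ 50%; LTV 90.9% > 85%; employment 79 ≥ 6 mo; reserves 3.0 < 4 mo → does not qualify.

Program A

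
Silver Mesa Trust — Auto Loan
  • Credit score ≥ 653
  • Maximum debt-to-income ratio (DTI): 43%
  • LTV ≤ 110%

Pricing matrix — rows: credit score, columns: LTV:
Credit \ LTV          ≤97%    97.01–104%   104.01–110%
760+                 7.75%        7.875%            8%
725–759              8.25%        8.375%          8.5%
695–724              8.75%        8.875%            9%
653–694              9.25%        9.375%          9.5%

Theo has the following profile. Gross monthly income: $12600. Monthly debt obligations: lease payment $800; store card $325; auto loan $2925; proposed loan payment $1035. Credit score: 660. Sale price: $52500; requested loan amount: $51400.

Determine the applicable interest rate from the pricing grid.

Credit score 660 ≥ 653; Total monthly debts = (800 + 325 + 2,925 + 1,035) = 5,085. Debt-to-income = 5,085/12,600 = 40.4% — meets 43% limit
LTV = 51,400/52,500 = 97.9% ≤ 110%
Row: 660 falls in 653–694. Column: 97.9% falls in 97.01–104%. Rate = 9.375%.

9.375%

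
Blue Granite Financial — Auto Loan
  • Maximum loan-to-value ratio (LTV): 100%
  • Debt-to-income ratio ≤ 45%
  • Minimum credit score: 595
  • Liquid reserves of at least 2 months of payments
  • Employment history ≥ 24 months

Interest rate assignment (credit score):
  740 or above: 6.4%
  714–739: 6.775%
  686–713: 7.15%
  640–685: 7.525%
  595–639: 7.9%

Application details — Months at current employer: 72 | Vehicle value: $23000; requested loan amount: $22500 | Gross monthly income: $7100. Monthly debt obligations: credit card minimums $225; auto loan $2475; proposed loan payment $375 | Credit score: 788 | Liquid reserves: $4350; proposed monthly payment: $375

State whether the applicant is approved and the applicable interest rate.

Credit score 788 ≥ 595 (meets minimum)
Total monthly debts = (225 + 2,475 + 375) = 3,075. DTI = 3,075/7,100 = 43.3% ≤ 45%
Employment 72 ≥ 24 months
LTV: 22,500 ÷ 23,000 = 97.8%, within 100% cap
Reserves = 4,350/375 = 11.6 months ≥ 2
All requirements met. Score 788 falls in the 740 or above tier → 6.4%.

Approved at 6.4%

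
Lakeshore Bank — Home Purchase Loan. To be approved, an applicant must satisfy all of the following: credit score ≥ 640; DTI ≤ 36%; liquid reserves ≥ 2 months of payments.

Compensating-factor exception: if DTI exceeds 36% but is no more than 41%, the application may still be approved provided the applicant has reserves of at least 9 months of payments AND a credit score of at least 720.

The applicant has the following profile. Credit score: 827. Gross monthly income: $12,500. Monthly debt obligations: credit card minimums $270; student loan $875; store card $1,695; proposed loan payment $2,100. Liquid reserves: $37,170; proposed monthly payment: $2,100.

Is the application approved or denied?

Approved

Credit score 827 ≥ 640 (meets base)
Total debts = (270 + 875 + 1,695 + 2,100) = 4,940. DTI: 4,940 ÷ 12,500 = 39.5%, over the 36% base limit.
Liquid reserves cover 37,170/2,100 = 17.7 months — ≥ 2 required
DTI 39.5% is within the 36%–41% exception band; checking compensating factors.
Override check — reserves: 17.7 mo (ok); score: 827 (ok).
Both compensating conditions met → exception applies.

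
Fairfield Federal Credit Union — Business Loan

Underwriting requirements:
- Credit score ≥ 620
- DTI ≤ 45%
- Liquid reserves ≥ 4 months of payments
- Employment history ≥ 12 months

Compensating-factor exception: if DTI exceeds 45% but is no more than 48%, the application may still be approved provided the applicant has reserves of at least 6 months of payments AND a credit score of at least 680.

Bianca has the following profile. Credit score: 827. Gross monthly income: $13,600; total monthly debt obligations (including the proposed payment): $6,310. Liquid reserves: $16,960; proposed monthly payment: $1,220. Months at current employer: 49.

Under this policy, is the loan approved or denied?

Credit score 827 ≥ 620 (meets base)
DTI = 6,310/13,600 = 46.4% > 45% — standard DTI limit exceeded.
Liquid reserves cover 16,960/1,220 = 13.9 months — ≥ 4 required
Employment 49 ≥ 12 months
46.4% falls in the override range (45%–48%), so the compensating-factor test applies.
Reserves 13.9 ≥ 6 months; credit score 827 ≥ 680.
Both override conditions satisfied; DTI exception granted.

Approved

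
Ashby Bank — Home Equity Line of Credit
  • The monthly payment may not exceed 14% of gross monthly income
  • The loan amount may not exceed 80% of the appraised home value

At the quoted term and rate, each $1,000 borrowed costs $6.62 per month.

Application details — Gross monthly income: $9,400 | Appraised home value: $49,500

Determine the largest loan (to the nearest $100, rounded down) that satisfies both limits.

$39,600

Payment cap: 14% × $9,400 = $1,316/month.
At $6.62 per $1,000, that supports 1,316/6.62 × 1,000 ≈ $198,791 → $198,700.
LTV cap: 80% × $49,500 = $39,600 → $39,600.
Binding constraint: loan-to-value.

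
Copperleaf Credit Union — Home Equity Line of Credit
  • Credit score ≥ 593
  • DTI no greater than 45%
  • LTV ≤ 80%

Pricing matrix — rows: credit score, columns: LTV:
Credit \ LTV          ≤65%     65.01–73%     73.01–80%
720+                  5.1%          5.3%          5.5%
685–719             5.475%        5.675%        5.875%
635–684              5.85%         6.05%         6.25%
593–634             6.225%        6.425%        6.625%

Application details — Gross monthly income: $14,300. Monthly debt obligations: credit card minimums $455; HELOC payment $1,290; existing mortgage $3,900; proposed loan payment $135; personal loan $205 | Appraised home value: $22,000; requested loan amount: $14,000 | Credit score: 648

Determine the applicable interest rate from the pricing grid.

Credit score 648 ≥ 593; Total monthly debts = (455 + 1,290 + 3,900 + 135 + 205) = 5,985. DTI = 5,985/14,300 = 41.9% ≤ 45%
LTV: 14,000 ÷ 22,000 = 63.6%, within 80% cap
Score 648 is in the 635–684 band; LTV 63.6% is in the ≤65% band → 5.85%.

5.85%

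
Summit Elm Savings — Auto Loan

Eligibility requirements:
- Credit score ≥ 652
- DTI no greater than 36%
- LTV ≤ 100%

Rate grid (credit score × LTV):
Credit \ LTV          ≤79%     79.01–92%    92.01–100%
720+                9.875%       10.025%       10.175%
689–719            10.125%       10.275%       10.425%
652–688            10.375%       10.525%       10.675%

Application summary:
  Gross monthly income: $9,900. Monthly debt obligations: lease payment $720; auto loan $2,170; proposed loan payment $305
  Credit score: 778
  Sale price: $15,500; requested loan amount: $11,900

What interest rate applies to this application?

9.875%

Credit score 778 ≥ 652; Total monthly debts = (720 + 2,170 + 305) = 3,195. Debt-to-income = 3,195/9,900 = 32.3% — meets 36% limit
LTV = 11,900/15,500 = 76.8% ≤ 100%
Score 778 is in the 720+ band; LTV 76.8% is in the ≤79% band → 9.875%.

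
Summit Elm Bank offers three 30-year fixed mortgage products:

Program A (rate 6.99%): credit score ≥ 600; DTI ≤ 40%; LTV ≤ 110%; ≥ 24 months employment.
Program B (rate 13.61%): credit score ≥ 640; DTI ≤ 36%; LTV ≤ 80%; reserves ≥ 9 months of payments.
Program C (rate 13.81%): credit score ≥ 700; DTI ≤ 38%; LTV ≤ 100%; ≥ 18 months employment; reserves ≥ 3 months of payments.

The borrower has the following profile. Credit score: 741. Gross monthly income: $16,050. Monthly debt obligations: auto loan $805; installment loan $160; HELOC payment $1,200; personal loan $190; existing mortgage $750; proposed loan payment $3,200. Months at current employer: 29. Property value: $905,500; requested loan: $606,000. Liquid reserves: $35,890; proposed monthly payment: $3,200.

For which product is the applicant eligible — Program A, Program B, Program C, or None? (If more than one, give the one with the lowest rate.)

Program A

Total debts = (805 + 160 + 1,200 + 190 + 750 + 3,200) = 6,305; DTI = 6,305/16,050 = 39.3%.
LTV = 606,000/905,500 = 66.9%.
Reserves = 35,890/3,200 = 11.2 months.
Program A: score 741 ≥ 600; DTI 39.3% ≤ 40%; LTV 66.9% ≤ 110%; employment 29 ≥ 24 mo → qualifies.
Program B: score 741 ≥ 640; DTI 39.3% > 36%; LTV 66.9% ≤ 80%; reserves 11.2 ≥ 9 mo → does not qualify.
Program C: score 741 ≥ 700; DTI 39.3% > 38%; LTV 66.9% ≤ 100%; employment 29 ≥ 18 mo; reserves 11.2 ≥ 3 mo → does not qualify.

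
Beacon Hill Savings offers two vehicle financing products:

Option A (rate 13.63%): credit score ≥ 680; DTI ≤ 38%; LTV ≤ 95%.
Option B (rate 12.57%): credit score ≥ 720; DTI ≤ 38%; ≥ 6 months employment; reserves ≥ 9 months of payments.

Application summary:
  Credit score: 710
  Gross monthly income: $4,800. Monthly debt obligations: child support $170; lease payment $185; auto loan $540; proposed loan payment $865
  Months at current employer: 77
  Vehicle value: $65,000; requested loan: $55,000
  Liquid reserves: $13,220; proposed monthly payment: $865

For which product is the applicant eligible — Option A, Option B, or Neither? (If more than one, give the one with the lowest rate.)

Total debts = (170 + 185 + 540 + 865) = 1,760; DTI = 1,760/4,800 = 36.7%.
LTV = 55,000/65,000 = 84.6%.
Reserves = 13,220/865 = 15.3 months.
Option A: score 710 ≥ 680; DTI 36.7% ≤ 38%; LTV 84.6% ≤ 95% → qualifies.
Option B: score 710 < 720; DTI 36.7% ≤ 38%; employment 77 ≥ 6 mo; reserves 15.3 ≥ 9 mo → does not qualify.

Option A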